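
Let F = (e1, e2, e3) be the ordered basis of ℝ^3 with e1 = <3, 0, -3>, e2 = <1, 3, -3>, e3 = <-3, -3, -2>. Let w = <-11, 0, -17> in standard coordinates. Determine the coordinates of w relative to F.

<-1, 4, 4>

We seek scalars with c_1 e1 + ... + c_3 e3 = w; equivalently solve M c = w where the columns of M are e1, ..., e3.
Gaussian elimination on [M | w] yields c = (-1, 4, 4).
Check: -e1 + 4e2 + 4e3 = <-11, 0, -17>.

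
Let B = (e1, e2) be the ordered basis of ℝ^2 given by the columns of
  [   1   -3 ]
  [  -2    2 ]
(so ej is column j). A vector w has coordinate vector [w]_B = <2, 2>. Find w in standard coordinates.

By definition w = 2e1 + 2e2.
Summing componentwise gives <-4, 0>.

<-4, 0>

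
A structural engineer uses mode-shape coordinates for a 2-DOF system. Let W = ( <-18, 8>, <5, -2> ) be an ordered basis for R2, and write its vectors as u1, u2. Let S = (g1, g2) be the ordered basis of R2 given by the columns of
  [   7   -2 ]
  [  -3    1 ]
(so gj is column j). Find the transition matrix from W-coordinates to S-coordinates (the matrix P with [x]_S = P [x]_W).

Take x = uj: its W-coordinates are the j-th standard unit vector, so P e_j — column j of P — equals [uj]_S.
u1 = -2g1 + 2g2, giving column 1 = <-2, 2>; repeating for each j gives P = [[-2, 1], [2, 1]].

[[-2, 1], [2, 1]]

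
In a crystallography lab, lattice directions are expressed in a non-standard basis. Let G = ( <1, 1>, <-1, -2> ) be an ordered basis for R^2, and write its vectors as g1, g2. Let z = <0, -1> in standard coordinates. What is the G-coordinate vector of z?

We seek scalars with c_1 g1 + c_2 g2 = z; equivalently solve M c = z where the columns of M are g1, g2.
System: c_1 - c_2 = 0, c_1 - 2c_2 = -1; solving gives c_1 = 1, c_2 = 1.
Check: g1 + g2 = <0, -1>.

<1, 1>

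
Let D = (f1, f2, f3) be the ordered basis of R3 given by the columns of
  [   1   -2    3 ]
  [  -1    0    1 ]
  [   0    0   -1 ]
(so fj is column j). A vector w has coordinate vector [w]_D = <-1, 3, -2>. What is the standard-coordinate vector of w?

<-13, -1, 2>

By definition w = -f1 + 3f2 - 2f3.
Summing componentwise gives <-13, -1, 2>.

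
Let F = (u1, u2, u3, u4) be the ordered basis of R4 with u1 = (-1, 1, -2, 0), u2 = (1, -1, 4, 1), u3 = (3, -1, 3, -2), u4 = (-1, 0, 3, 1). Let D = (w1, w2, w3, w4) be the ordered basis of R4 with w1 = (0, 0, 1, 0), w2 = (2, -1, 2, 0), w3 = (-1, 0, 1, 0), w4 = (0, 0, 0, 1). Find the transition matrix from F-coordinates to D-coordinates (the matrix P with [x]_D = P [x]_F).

[[1, 1, 2, 2], [-1, 1, 1, 0], [-1, 1, -1, 1], [0, 1, -2, 1]]

Column j of P is [uj]_D, since P maps F-coordinates to D-coordinates.
Expressing u1 in D: u1 = w1 - w2 - w3 + 0·w4, so column 1 of P is (1, -1, -1, 0).
Doing the same for each uj gives P = [[1, 1, 2, 2], [-1, 1, 1, 0], [-1, 1, -1, 1], [0, 1, -2, 1]].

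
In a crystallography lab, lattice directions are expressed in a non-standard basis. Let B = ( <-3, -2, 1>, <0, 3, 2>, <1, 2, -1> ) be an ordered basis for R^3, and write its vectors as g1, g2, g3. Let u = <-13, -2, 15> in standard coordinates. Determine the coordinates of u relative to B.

Write u = c_1 g1 + ... + c_3 g3 and solve for the c_i.
Gaussian elimination on [M | u] yields c = (3, 4, -4).
Check: 3g1 + 4g2 - 4g3 = <-13, -2, 15>.

<3, 4, -4>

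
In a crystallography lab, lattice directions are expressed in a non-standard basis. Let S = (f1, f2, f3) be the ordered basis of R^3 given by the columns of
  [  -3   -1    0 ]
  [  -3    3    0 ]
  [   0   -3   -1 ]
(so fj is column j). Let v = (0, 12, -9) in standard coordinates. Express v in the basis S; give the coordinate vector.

Write v = c_1 f1 + ... + c_3 f3 and solve for the c_i.
Gaussian elimination on [M | v] yields c = (-1, 3, 0).
Check: -f1 + 3f2 + 0·f3 = (0, 12, -9).

(-1, 3, 0)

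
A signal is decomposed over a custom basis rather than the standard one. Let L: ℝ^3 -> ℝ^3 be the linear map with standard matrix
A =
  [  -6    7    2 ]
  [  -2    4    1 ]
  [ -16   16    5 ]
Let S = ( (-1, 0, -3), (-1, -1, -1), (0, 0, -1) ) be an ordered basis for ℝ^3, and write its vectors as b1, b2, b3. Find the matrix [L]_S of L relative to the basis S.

Let P have columns b1, ..., b3. Then [L]_S = P^(-1) A P.
Here det P = -1, so P^(-1) is integer; computing A P first and then P^(-1)(A P) gives [[-1, 0, 1], [1, 3, 1], [1, 2, 1]].

[[-1, 0, 1], [1, 3, 1], [1, 2, 1]]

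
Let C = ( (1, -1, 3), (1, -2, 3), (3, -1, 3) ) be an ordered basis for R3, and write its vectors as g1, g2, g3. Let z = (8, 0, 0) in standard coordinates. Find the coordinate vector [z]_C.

Write z = c_1 g1 + ... + c_3 g3 and solve for the c_i.
Row-reducing the augmented matrix [M | z] gives c = (-4, 0, 4).
Check: -4g1 + 0·g2 + 4g3 = (8, 0, 0).

(-4, 0, 4)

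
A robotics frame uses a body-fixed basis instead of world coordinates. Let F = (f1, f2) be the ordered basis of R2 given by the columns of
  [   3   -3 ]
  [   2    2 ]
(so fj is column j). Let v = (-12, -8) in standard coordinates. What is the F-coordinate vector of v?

(-4, 0)

We seek scalars with c_1 f1 + c_2 f2 = v; equivalently solve M c = v where the columns of M are f1, f2.
System: 3c_1 - 3c_2 = -12, 2c_1 + 2c_2 = -8; solving gives c_1 = -4, c_2 = 0.
Check: -4f1 + 0·f2 = (-12, -8).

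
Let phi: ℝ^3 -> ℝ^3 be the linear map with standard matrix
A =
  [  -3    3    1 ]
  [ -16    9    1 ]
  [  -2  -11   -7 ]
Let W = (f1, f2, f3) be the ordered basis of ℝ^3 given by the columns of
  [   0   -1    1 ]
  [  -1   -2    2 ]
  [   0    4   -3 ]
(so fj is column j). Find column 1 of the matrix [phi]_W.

Column 1 of [phi]_W is the W-coordinate vector of phi(f1).
In standard coordinates phi(f1) = A f1 = <-3, -9, 11>.
Converting to W: <-3, -9, 11> = 3f1 + 2f2 - f3, so the coordinate vector is <3, 2, -1>.

<3, 2, -1>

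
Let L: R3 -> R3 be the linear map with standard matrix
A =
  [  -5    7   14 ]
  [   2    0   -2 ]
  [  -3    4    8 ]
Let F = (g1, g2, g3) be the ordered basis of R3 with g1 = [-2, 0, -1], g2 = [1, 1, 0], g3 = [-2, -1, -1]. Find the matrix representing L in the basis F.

[[0, 1, 3], [0, 0, 1], [2, -2, 3]]

Let P have columns g1, ..., g3. Then [L]_F = P^(-1) A P.
Here det P = 1, so P^(-1) is integer; computing A P first and then P^(-1)(A P) gives [[0, 1, 3], [0, 0, 1], [2, -2, 3]].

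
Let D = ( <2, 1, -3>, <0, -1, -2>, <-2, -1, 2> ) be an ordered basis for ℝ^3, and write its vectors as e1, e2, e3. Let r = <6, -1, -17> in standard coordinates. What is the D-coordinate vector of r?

Write r = c_1 e1 + ... + c_3 e3 and solve for the c_i.
Solving this 3x3 system gives c = (3, 4, 0).
Check: 3e1 + 4e2 + 0·e3 = <6, -1, -17>.

<3, 4, 0>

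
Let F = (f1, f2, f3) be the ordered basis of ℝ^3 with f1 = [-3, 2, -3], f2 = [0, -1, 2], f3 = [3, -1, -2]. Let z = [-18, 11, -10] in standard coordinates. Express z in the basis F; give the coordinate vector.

[4, -1, -2]

[z]_F is the unique c with M c = z, where M has columns f1, ..., f3.
Solving this 3x3 system gives c = (4, -1, -2).
Check: 4f1 - f2 - 2f3 = [-18, 11, -10].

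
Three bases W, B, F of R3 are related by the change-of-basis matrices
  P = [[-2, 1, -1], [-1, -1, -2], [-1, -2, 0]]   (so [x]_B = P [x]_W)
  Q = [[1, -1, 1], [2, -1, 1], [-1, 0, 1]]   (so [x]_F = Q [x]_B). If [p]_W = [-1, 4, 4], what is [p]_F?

[6, 8, -9]

First [p]_B = P [p]_W = [2, -11, -7].
Then [p]_F = Q [p]_B = [6, 8, -9].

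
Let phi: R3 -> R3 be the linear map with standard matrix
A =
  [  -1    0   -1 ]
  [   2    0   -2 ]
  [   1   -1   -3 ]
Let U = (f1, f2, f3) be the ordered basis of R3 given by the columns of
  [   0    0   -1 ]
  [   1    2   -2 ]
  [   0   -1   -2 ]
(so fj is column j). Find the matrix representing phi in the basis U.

[[-2, -2, -2], [1, 1, -1], [0, -1, -3]]

The j-th column of [phi]_U is [phi(fj)]_U.
phi(f1) = A f1 = [0, 0, -1] = -2f1 + f2 + 0·f3, so column 1 is [-2, 1, 0].
Repeating for f2, f3 and assembling the columns gives [[-2, -2, -2], [1, 1, -1], [0, -1, -3]].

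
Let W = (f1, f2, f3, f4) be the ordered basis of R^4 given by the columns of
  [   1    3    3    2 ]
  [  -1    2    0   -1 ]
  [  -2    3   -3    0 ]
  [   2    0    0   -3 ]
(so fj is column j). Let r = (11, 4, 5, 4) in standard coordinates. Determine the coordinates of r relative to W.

Write r = c_1 f1 + ... + c_4 f4 and solve for the c_i.
Solving this 4x4 system gives c = (2, 3, 0, 0).
Check: 2f1 + 3f2 + 0·f3 + 0·f4 = (11, 4, 5, 4).

(2, 3, 0, 0)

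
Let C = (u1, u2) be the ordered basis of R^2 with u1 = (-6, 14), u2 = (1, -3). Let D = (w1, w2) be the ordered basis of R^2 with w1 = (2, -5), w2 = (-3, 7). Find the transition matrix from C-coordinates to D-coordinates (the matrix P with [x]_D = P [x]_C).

Let M have columns uj and N have columns wj. Then for every x, N [x]_D = x = M [x]_C, so P = N^(-1) M.
Since det N = -1, N^(-1) has integer entries; multiplying gives P = [[0, 2], [2, 1]].

[[0, 2], [2, 1]]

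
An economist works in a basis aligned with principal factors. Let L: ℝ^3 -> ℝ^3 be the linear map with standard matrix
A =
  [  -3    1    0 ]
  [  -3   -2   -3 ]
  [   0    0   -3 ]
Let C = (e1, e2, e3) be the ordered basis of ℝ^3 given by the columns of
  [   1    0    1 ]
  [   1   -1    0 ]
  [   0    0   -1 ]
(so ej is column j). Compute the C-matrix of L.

Let P have columns e1, ..., e3. Then [L]_C = P^(-1) A P.
Here det P = 1, so P^(-1) is integer; computing A P first and then P^(-1)(A P) gives [[-2, -1, 0], [3, -3, 0], [0, 0, -3]].

[[-2, -1, 0], [3, -3, 0], [0, 0, -3]]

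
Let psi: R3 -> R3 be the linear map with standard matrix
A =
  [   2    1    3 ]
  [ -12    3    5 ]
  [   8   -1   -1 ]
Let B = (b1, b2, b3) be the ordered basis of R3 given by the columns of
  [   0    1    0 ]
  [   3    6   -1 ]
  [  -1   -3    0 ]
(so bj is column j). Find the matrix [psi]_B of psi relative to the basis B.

[[2, -2, 2], [0, -1, -1], [2, -3, 3]]

With P the matrix whose columns are b1, ..., b3, [psi]_B = P^(-1) A P.
Column by column: psi(b1) = A b1 = [0, 4, -2]; its B-coordinates [2, 0, 2] give column 1.
Continuing for each basis vector yields [psi]_B = [[2, -2, 2], [0, -1, -1], [2, -3, 3]].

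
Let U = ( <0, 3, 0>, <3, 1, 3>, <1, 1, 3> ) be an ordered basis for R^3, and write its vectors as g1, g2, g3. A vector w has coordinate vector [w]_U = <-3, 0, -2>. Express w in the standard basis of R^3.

w = M [w]_U, where M has columns g1, ..., g3.
Carrying out the matrix-vector product, w = <-2, -11, -6>.

<-2, -11, -6>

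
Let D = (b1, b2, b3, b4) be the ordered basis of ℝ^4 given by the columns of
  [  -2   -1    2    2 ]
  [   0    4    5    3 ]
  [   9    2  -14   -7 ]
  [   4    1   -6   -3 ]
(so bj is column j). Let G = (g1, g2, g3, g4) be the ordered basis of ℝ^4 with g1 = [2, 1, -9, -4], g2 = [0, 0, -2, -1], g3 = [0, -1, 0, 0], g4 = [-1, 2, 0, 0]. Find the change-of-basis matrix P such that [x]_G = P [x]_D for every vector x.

[[-1, 0, 2, 1], [0, -1, -2, -1], [-1, -2, 1, -2], [0, 1, 2, 0]]

Take x = bj: its D-coordinates are the j-th standard unit vector, so P e_j — column j of P — equals [bj]_G.
b1 = -g1 + 0·g2 - g3 + 0·g4, giving column 1 = [-1, 0, -1, 0]; repeating for each j gives P = [[-1, 0, 2, 1], [0, -1, -2, -1], [-1, -2, 1, -2], [0, 1, 2, 0]].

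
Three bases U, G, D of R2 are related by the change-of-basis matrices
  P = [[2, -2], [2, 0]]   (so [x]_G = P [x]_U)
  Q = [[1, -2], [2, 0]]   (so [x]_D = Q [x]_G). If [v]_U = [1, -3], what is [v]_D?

Composing the changes, [v]_D = Q P [v]_U.
Q P = [[-2, -2], [4, -4]]; applying this to [1, -3] gives [4, 16].

[4, 16]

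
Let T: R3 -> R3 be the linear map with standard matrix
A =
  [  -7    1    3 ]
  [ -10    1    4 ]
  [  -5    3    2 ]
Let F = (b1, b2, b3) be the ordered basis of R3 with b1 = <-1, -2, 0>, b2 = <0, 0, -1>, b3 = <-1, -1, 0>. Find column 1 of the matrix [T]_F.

Compute T(b1) = A b1 = <5, 8, -1> in standard coordinates.
Then write this in F-coordinates: solve for y in y_1 b1 + ... + y_3 b3 = <5, 8, -1>.
This gives y = <-3, 1, -2>, which is column 1 of [T]_F.

<-3, 1, -2>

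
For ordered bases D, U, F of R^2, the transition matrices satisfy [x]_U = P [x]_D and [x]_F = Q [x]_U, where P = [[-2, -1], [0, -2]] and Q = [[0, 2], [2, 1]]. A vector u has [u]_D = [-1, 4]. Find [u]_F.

First [u]_U = P [u]_D = [-2, -8].
Then [u]_F = Q [u]_U = [-16, -12].

[-16, -12]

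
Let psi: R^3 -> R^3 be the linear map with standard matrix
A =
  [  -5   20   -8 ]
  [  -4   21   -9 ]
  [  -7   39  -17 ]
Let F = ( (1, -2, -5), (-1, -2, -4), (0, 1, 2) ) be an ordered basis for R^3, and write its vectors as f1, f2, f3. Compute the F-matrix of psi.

[[-2, -1, 1], [3, 2, -3], [1, 0, -1]]

Let P have columns f1, ..., f3. Then [psi]_F = P^(-1) A P.
Here det P = 1, so P^(-1) is integer; computing A P first and then P^(-1)(A P) gives [[-2, -1, 1], [3, 2, -3], [1, 0, -1]].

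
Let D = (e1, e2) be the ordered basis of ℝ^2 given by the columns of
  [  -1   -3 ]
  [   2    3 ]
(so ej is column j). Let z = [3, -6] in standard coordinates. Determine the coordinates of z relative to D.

[-3, 0]

[z]_D is the unique c with M c = z, where M has columns e1, e2.
System: -c_1 - 3c_2 = 3, 2c_1 + 3c_2 = -6; solving gives c_1 = -3, c_2 = 0.
Check: -3e1 + 0·e2 = [3, -6].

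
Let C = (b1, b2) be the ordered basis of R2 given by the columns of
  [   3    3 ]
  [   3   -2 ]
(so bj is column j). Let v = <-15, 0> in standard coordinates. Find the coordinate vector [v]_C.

<-2, -3>

We seek scalars with c_1 b1 + c_2 b2 = v; equivalently solve M c = v where the columns of M are b1, b2.
System: 3c_1 + 3c_2 = -15, 3c_1 - 2c_2 = 0; solving gives c_1 = -2, c_2 = -3.
Check: -2b1 - 3b2 = <-15, 0>.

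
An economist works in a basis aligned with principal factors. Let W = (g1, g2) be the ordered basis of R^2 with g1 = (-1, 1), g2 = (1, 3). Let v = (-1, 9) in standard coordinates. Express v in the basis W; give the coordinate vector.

(3, 2)

[v]_W is the unique c with M c = v, where M has columns g1, g2.
System: -c_1 + c_2 = -1, c_1 + 3c_2 = 9; solving gives c_1 = 3, c_2 = 2.
Check: 3g1 + 2g2 = (-1, 9).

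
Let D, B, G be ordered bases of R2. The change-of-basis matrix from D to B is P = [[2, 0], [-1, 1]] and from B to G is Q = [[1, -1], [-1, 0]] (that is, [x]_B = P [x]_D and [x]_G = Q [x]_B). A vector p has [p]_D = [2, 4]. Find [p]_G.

First [p]_B = P [p]_D = [4, 2].
Then [p]_G = Q [p]_B = [2, -4].

[2, -4]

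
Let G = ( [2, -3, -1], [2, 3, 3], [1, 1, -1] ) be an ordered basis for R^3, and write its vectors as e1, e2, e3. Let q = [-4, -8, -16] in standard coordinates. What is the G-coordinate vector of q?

[0, -4, 4]

Write q = c_1 e1 + ... + c_3 e3 and solve for the c_i.
Gaussian elimination on [M | q] yields c = (0, -4, 4).
Check: 0·e1 - 4e2 + 4e3 = [-4, -8, -16].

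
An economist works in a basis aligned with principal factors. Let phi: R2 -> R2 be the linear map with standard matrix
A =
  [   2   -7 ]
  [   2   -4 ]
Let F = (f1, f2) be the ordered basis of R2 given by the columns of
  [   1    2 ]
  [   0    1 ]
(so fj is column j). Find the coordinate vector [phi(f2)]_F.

(-3, 0)

Column 2 of [phi]_F is the F-coordinate vector of phi(f2).
In standard coordinates phi(f2) = A f2 = (-3, 0).
Converting to F: (-3, 0) = -3f1 + 0·f2, so the coordinate vector is (-3, 0).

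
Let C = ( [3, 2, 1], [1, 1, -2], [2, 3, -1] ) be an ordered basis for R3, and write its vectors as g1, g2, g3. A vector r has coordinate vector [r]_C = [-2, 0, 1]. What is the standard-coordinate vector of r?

By definition r = -2g1 + 0·g2 + g3.
Summing componentwise gives [-4, -1, -3].

[-4, -1, -3]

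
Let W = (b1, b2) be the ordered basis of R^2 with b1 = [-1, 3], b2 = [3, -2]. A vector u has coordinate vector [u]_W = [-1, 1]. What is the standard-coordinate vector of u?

By definition u = -b1 + b2.
Summing componentwise gives [4, -5].

[4, -5]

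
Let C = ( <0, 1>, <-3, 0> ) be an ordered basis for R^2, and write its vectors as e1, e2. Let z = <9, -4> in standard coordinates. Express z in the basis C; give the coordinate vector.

<-4, -3>

We seek scalars with c_1 e1 + c_2 e2 = z; equivalently solve M c = z where the columns of M are e1, e2.
System: 0c_1 - 3c_2 = 9, c_1 + 0c_2 = -4; solving gives c_1 = -4, c_2 = -3.
Check: -4e1 - 3e2 = <9, -4>.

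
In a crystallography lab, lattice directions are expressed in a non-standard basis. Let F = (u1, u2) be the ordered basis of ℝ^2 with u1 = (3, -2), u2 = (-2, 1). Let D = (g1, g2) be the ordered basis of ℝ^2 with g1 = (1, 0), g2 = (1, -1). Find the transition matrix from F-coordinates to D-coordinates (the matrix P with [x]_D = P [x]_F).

[[1, -1], [2, -1]]

Take x = uj: its F-coordinates are the j-th standard unit vector, so P e_j — column j of P — equals [uj]_D.
u1 = g1 + 2g2, giving column 1 = (1, 2); repeating for each j gives P = [[1, -1], [2, -1]].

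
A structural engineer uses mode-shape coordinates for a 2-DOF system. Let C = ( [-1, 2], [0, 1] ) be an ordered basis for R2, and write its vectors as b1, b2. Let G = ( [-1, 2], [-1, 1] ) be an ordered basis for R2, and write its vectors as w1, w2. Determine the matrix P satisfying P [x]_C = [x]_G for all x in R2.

Let M have columns bj and N have columns wj. Then for every x, N [x]_G = x = M [x]_C, so P = N^(-1) M.
Since det N = 1, N^(-1) has integer entries; multiplying gives P = [[1, 1], [0, -1]].

[[1, 1], [0, -1]]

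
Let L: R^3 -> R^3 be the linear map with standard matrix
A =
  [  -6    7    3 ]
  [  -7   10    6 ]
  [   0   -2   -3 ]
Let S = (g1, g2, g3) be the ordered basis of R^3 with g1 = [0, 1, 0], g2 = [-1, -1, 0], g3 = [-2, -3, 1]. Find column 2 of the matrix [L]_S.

Compute L(g2) = A g2 = [-1, -3, 2] in standard coordinates.
Then write this in S-coordinates: solve for y in y_1 g1 + ... + y_3 g3 = [-1, -3, 2].
This gives y = [0, -3, 2], which is column 2 of [L]_S.

[0, -3, 2]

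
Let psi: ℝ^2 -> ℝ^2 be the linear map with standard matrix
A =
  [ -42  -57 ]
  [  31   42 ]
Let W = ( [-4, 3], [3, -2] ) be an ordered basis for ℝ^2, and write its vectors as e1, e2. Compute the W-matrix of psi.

[[0, 3], [-1, 0]]

With P the matrix whose columns are e1, e2, [psi]_W = P^(-1) A P.
Column by column: psi(e1) = A e1 = [-3, 2]; its W-coordinates [0, -1] give column 1.
Continuing for each basis vector yields [psi]_W = [[0, 3], [-1, 0]].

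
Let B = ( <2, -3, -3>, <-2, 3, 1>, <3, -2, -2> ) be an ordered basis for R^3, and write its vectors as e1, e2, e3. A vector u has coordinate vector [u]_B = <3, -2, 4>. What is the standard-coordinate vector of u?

By definition u = 3e1 - 2e2 + 4e3.
Summing componentwise gives <22, -23, -19>.

<22, -23, -19>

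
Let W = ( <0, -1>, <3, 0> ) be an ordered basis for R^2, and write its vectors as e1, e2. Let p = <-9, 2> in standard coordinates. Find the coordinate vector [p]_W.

We seek scalars with c_1 e1 + c_2 e2 = p; equivalently solve M c = p where the columns of M are e1, e2.
System: 0c_1 + 3c_2 = -9, -c_1 + 0c_2 = 2; solving gives c_1 = -2, c_2 = -3.
Check: -2e1 - 3e2 = <-9, 2>.

<-2, -3>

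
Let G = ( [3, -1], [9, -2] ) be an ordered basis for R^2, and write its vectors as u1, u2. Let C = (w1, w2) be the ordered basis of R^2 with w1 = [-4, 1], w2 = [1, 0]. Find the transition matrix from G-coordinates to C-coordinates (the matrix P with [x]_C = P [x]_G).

[[-1, -2], [-1, 1]]

Take x = uj: its G-coordinates are the j-th standard unit vector, so P e_j — column j of P — equals [uj]_C.
u1 = -w1 - w2, giving column 1 = [-1, -1]; repeating for each j gives P = [[-1, -2], [-1, 1]].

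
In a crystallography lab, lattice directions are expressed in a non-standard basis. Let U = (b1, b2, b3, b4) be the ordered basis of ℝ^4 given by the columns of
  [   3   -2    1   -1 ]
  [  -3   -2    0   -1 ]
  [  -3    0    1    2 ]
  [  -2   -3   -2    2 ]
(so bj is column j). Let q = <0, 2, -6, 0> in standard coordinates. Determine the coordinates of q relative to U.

<0, 0, -2, -2>

We seek scalars with c_1 b1 + ... + c_4 b4 = q; equivalently solve M c = q where the columns of M are b1, ..., b4.
Gaussian elimination on [M | q] yields c = (0, 0, -2, -2).
Check: 0·b1 + 0·b2 - 2b3 - 2b4 = <0, 2, -6, 0>.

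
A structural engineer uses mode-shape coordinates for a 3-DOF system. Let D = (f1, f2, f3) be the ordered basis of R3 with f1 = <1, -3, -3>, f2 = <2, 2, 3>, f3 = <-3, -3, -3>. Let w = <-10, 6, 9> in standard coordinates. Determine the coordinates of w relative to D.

<-4, 3, 4>

Write w = c_1 f1 + ... + c_3 f3 and solve for the c_i.
Solving this 3x3 system gives c = (-4, 3, 4).
Check: -4f1 + 3f2 + 4f3 = <-10, 6, 9>.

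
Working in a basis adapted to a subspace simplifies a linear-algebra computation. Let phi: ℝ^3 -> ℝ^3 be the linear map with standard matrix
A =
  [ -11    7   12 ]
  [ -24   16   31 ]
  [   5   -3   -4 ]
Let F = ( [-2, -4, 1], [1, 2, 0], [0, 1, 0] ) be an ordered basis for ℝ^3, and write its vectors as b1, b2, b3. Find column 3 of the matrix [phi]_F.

[-3, 1, 2]

Column 3 of [phi]_F is the F-coordinate vector of phi(b3).
In standard coordinates phi(b3) = A b3 = [7, 16, -3].
Converting to F: [7, 16, -3] = -3b1 + b2 + 2b3, so the coordinate vector is [-3, 1, 2].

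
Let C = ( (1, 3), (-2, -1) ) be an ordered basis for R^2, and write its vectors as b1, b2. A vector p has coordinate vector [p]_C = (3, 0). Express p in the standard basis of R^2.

p = M [p]_C, where M has columns b1, b2.
Carrying out the matrix-vector product, p = (3, 9).

(3, 9)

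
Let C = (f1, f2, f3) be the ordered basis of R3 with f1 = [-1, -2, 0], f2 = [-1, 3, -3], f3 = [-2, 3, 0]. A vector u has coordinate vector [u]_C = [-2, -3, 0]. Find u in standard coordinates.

u = M [u]_C, where M has columns f1, ..., f3.
Carrying out the matrix-vector product, u = [5, -5, 9].

[5, -5, 9]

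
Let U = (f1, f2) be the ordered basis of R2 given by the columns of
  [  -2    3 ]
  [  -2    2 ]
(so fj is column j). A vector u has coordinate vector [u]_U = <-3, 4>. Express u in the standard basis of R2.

<18, 14>

By definition u = -3f1 + 4f2.
Summing componentwise gives <18, 14>.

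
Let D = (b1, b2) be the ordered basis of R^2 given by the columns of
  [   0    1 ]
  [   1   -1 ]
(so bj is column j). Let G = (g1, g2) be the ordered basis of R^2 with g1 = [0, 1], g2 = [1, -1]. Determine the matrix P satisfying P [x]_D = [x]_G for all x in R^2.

[[1, 0], [0, 1]]

Column j of P is [bj]_G, since P maps D-coordinates to G-coordinates.
Expressing b1 in G: b1 = g1 + 0·g2, so column 1 of P is [1, 0].
Doing the same for each bj gives P = [[1, 0], [0, 1]].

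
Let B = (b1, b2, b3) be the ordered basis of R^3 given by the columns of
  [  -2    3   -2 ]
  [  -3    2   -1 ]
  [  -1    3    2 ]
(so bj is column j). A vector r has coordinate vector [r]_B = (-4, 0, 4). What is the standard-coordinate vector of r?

(0, 8, 12)

By definition r = -4b1 + 0·b2 + 4b3.
Summing componentwise gives (0, 8, 12).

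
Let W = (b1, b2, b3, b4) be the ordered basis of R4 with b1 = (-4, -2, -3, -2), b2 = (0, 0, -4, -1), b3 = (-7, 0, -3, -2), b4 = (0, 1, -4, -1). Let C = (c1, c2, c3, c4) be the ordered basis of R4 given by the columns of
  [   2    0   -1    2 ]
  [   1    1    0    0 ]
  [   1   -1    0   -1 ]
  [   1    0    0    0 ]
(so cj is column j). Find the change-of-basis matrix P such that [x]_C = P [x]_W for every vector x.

Column j of P is [bj]_C, since P maps W-coordinates to C-coordinates.
Expressing b1 in C: b1 = -2c1 + 0·c2 + 2c3 + c4, so column 1 of P is (-2, 0, 2, 1).
Doing the same for each bj gives P = [[-2, -1, -2, -1], [0, 1, 2, 2], [2, 2, 1, 0], [1, 2, -1, 1]].

[[-2, -1, -2, -1], [0, 1, 2, 2], [2, 2, 1, 0], [1, 2, -1, 1]]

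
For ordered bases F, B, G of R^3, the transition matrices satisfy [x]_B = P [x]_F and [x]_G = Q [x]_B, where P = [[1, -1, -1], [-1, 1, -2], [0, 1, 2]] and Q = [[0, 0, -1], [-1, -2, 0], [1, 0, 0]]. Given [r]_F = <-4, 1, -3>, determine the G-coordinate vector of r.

<5, -20, -2>

Composing the changes, [r]_G = Q P [r]_F.
Q P = [[0, -1, -2], [1, -1, 5], [1, -1, -1]]; applying this to <-4, 1, -3> gives <5, -20, -2>.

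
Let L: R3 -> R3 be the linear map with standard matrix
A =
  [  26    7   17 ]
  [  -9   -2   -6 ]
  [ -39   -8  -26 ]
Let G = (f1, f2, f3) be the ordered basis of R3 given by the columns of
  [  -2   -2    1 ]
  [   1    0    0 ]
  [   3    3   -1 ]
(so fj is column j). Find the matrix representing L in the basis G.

[[-2, 0, -3], [0, -1, -1], [2, -3, 1]]

With P the matrix whose columns are f1, ..., f3, [L]_G = P^(-1) A P.
Column by column: L(f1) = A f1 = <6, -2, -8>; its G-coordinates <-2, 0, 2> give column 1.
Continuing for each basis vector yields [L]_G = [[-2, 0, -3], [0, -1, -1], [2, -3, 1]].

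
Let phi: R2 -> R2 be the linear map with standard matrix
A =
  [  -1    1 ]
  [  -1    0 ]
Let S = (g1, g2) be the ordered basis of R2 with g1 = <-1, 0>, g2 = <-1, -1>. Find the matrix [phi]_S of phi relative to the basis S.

The j-th column of [phi]_S is [phi(gj)]_S.
phi(g1) = A g1 = <1, 1> = 0·g1 - g2, so column 1 is <0, -1>.
Repeating for g2 and assembling the columns gives [[0, 1], [-1, -1]].

[[0, 1], [-1, -1]]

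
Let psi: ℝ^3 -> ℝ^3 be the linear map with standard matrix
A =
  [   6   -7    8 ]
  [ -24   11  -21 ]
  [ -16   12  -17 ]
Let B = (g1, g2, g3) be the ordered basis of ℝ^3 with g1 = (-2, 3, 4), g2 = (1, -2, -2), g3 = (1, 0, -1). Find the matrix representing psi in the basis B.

[[1, 0, 1], [3, 2, 3], [-2, 2, -3]]

Let P have columns g1, ..., g3. Then [psi]_B = P^(-1) A P.
Here det P = 1, so P^(-1) is integer; computing A P first and then P^(-1)(A P) gives [[1, 0, 1], [3, 2, 3], [-2, 2, -3]].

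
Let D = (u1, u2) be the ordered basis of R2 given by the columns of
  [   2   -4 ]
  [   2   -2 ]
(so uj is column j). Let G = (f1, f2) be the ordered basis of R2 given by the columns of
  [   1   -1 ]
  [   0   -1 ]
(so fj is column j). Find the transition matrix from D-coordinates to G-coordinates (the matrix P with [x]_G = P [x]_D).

Column j of P is [uj]_G, since P maps D-coordinates to G-coordinates.
Expressing u1 in G: u1 = 0·f1 - 2f2, so column 1 of P is <0, -2>.
Doing the same for each uj gives P = [[0, -2], [-2, 2]].

[[0, -2], [-2, 2]]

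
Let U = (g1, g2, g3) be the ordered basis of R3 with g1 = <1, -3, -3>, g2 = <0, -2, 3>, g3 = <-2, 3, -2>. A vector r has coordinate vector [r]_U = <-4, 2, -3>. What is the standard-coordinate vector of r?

By definition r = -4g1 + 2g2 - 3g3.
Summing componentwise gives <2, -1, 24>.

<2, -1, 24>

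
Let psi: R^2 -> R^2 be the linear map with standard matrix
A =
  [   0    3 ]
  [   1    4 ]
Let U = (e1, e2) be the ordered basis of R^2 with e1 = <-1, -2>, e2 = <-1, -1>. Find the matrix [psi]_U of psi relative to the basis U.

[[3, 2], [3, 1]]

With P the matrix whose columns are e1, e2, [psi]_U = P^(-1) A P.
Column by column: psi(e1) = A e1 = <-6, -9>; its U-coordinates <3, 3> give column 1.
Continuing for each basis vector yields [psi]_U = [[3, 2], [3, 1]].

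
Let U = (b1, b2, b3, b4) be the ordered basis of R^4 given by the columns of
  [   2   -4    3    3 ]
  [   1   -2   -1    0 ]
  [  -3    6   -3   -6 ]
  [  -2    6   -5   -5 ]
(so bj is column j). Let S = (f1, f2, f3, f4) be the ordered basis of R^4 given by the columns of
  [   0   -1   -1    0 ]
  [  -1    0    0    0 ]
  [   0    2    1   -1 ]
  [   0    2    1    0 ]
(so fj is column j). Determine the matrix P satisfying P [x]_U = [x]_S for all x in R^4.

[[-1, 2, 1, 0], [0, 2, -2, -2], [-2, 2, -1, -1], [1, 0, -2, 1]]

Take x = bj: its U-coordinates are the j-th standard unit vector, so P e_j — column j of P — equals [bj]_S.
b1 = -f1 + 0·f2 - 2f3 + f4, giving column 1 = (-1, 0, -2, 1); repeating for each j gives P = [[-1, 2, 1, 0], [0, 2, -2, -2], [-2, 2, -1, -1], [1, 0, -2, 1]].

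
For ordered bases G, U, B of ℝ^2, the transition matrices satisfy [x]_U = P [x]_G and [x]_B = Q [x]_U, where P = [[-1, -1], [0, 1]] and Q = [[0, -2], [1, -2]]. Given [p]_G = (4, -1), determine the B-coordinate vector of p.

Apply P to get U-coordinates (-3, -1), then Q to get B-coordinates.
The result is [p]_B = (2, -1).

(2, -1)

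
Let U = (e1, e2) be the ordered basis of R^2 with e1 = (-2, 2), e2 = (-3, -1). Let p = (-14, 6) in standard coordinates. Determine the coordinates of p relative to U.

We seek scalars with c_1 e1 + c_2 e2 = p; equivalently solve M c = p where the columns of M are e1, e2.
System: -2c_1 - 3c_2 = -14, 2c_1 - c_2 = 6; solving gives c_1 = 4, c_2 = 2.
Check: 4e1 + 2e2 = (-14, 6).

(4, 2)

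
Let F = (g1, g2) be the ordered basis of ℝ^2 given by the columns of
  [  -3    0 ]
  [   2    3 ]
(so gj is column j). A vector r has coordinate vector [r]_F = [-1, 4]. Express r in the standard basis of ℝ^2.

The coordinates say r = -g1 + 4g2; adding the scaled basis vectors gives [3, 10].

[3, 10]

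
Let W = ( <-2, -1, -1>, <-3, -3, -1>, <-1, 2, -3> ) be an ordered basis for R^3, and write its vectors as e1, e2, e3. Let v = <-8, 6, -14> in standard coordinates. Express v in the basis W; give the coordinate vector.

We seek scalars with c_1 e1 + ... + c_3 e3 = v; equivalently solve M c = v where the columns of M are e1, ..., e3.
Row-reducing the augmented matrix [M | v] gives c = (2, 0, 4).
Check: 2e1 + 0·e2 + 4e3 = <-8, 6, -14>.

<2, 0, 4>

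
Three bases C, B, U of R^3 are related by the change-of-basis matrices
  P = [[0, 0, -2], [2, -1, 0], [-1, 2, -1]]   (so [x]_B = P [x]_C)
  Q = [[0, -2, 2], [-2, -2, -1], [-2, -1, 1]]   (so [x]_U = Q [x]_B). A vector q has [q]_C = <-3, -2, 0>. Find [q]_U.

Apply P to get B-coordinates <0, -4, -1>, then Q to get U-coordinates.
The result is [q]_U = <6, 9, 3>.

<6, 9, 3>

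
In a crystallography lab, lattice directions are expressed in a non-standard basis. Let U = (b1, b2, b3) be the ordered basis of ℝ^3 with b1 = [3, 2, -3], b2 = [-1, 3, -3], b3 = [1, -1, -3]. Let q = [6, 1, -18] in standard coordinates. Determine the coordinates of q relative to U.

Write q = c_1 b1 + ... + c_3 b3 and solve for the c_i.
Solving this 3x3 system gives c = (1, 1, 4).
Check: b1 + b2 + 4b3 = [6, 1, -18].

[1, 1, 4]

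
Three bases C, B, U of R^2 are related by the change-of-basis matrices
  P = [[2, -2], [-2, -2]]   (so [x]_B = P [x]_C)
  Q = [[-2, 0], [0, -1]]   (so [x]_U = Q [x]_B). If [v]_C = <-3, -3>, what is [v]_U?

Apply P to get B-coordinates <0, 12>, then Q to get U-coordinates.
The result is [v]_U = <0, -12>.

<0, -12>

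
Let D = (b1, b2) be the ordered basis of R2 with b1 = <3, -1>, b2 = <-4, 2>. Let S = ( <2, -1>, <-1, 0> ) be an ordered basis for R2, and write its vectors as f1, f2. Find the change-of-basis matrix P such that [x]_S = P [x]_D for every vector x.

Column j of P is [bj]_S, since P maps D-coordinates to S-coordinates.
Expressing b1 in S: b1 = f1 - f2, so column 1 of P is <1, -1>.
Doing the same for each bj gives P = [[1, -2], [-1, 0]].

[[1, -2], [-1, 0]]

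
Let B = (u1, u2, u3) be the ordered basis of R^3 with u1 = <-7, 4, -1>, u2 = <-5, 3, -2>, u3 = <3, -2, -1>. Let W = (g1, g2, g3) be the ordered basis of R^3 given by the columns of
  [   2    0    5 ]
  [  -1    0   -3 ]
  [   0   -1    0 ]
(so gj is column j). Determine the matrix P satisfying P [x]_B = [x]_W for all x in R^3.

[[-1, 0, -1], [1, 2, 1], [-1, -1, 1]]

Take x = uj: its B-coordinates are the j-th standard unit vector, so P e_j — column j of P — equals [uj]_W.
u1 = -g1 + g2 - g3, giving column 1 = <-1, 1, -1>; repeating for each j gives P = [[-1, 0, -1], [1, 2, 1], [-1, -1, 1]].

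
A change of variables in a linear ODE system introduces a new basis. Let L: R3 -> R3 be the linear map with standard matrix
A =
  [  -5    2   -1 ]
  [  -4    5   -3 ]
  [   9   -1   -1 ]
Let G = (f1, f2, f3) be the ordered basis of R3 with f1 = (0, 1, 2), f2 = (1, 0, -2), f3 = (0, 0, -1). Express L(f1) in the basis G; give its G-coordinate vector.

(-1, 0, 1)

Compute L(f1) = A f1 = (0, -1, -3) in standard coordinates.
Then write this in G-coordinates: solve for y in y_1 f1 + ... + y_3 f3 = (0, -1, -3).
This gives y = (-1, 0, 1), which is column 1 of [L]_G.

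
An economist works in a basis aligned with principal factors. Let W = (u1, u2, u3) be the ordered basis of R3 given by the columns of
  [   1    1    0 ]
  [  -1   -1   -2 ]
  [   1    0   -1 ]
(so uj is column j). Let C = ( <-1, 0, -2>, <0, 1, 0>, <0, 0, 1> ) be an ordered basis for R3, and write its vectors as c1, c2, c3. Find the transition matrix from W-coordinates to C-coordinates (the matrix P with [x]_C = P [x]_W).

[[-1, -1, 0], [-1, -1, -2], [-1, -2, -1]]

Column j of P is [uj]_C, since P maps W-coordinates to C-coordinates.
Expressing u1 in C: u1 = -c1 - c2 - c3, so column 1 of P is <-1, -1, -1>.
Doing the same for each uj gives P = [[-1, -1, 0], [-1, -1, -2], [-1, -2, -1]].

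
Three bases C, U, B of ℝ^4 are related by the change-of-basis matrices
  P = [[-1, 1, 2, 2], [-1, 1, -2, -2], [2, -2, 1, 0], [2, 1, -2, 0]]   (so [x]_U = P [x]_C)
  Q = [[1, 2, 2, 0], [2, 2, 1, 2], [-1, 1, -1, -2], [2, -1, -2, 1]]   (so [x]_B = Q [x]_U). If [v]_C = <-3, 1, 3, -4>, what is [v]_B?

Composing the changes, [v]_B = Q P [v]_C.
Q P = [[1, -1, 0, -2], [2, 4, -3, 0], [-6, 0, -1, -4], [-3, 6, 2, 6]]; applying this to <-3, 1, 3, -4> gives <4, -11, 31, -3>.

<4, -11, 31, -3>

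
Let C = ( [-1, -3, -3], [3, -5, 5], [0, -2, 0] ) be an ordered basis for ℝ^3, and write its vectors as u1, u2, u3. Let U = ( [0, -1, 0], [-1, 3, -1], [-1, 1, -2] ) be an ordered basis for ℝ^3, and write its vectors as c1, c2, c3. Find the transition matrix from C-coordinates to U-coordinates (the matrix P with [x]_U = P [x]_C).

[[2, 0, 2], [-1, -1, 0], [2, -2, 0]]

Let M have columns uj and N have columns cj. Then for every x, N [x]_U = x = M [x]_C, so P = N^(-1) M.
Since det N = 1, N^(-1) has integer entries; multiplying gives P = [[2, 0, 2], [-1, -1, 0], [2, -2, 0]].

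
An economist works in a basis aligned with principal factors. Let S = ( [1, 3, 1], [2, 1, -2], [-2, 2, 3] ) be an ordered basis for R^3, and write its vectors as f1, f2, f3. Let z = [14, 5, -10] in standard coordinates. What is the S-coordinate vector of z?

[4, 1, -4]

We seek scalars with c_1 f1 + ... + c_3 f3 = z; equivalently solve M c = z where the columns of M are f1, ..., f3.
Solving this 3x3 system gives c = (4, 1, -4).
Check: 4f1 + f2 - 4f3 = [14, 5, -10].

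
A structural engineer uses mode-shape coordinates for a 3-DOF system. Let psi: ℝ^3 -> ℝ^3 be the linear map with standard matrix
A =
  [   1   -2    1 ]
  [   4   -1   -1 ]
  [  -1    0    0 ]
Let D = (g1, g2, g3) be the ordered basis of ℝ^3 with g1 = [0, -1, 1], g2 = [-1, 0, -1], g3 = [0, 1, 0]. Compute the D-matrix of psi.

[[-3, 3, 2], [-3, 2, 2], [-3, 0, 1]]

The j-th column of [psi]_D is [psi(gj)]_D.
psi(g1) = A g1 = [3, 0, 0] = -3g1 - 3g2 - 3g3, so column 1 is [-3, -3, -3].
Repeating for g2, g3 and assembling the columns gives [[-3, 3, 2], [-3, 2, 2], [-3, 0, 1]].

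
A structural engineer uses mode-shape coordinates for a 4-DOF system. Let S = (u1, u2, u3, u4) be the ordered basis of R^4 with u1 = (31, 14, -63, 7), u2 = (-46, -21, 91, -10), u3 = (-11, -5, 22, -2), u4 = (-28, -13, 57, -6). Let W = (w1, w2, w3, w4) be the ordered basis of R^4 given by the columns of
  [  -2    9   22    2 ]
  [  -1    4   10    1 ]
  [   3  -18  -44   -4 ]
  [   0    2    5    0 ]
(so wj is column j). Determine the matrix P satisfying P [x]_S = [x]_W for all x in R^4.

[[1, 1, 0, -1], [1, 0, -1, 2], [1, -2, 0, -2], [1, 0, -1, -2]]

Take x = uj: its S-coordinates are the j-th standard unit vector, so P e_j — column j of P — equals [uj]_W.
u1 = w1 + w2 + w3 + w4, giving column 1 = (1, 1, 1, 1); repeating for each j gives P = [[1, 1, 0, -1], [1, 0, -1, 2], [1, -2, 0, -2], [1, 0, -1, -2]].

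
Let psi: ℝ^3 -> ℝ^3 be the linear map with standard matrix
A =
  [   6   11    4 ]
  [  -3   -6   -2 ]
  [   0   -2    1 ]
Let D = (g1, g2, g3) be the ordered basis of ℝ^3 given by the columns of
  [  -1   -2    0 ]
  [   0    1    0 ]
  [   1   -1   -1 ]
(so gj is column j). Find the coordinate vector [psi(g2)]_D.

<1, 2, 2>

Compute psi(g2) = A g2 = <-5, 2, -3> in standard coordinates.
Then write this in D-coordinates: solve for y in y_1 g1 + ... + y_3 g3 = <-5, 2, -3>.
This gives y = <1, 2, 2>, which is column 2 of [psi]_D.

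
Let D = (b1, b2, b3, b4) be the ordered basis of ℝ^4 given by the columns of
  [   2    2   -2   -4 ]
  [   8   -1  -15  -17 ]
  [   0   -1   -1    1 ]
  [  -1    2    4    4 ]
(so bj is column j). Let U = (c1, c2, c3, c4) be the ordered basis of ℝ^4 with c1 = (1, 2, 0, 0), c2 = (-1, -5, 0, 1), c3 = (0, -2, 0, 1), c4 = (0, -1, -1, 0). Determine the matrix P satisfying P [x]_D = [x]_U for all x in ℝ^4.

[[0, 2, 0, -2], [-2, 0, 2, 2], [1, 2, 2, 2], [0, 1, 1, -1]]

Column j of P is [bj]_U, since P maps D-coordinates to U-coordinates.
Expressing b1 in U: b1 = 0·c1 - 2c2 + c3 + 0·c4, so column 1 of P is (0, -2, 1, 0).
Doing the same for each bj gives P = [[0, 2, 0, -2], [-2, 0, 2, 2], [1, 2, 2, 2], [0, 1, 1, -1]].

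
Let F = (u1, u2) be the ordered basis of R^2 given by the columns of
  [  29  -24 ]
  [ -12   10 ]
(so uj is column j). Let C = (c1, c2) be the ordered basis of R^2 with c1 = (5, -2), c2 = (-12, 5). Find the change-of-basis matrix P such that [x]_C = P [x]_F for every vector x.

Column j of P is [uj]_C, since P maps F-coordinates to C-coordinates.
Expressing u1 in C: u1 = c1 - 2c2, so column 1 of P is (1, -2).
Doing the same for each uj gives P = [[1, 0], [-2, 2]].

[[1, 0], [-2, 2]]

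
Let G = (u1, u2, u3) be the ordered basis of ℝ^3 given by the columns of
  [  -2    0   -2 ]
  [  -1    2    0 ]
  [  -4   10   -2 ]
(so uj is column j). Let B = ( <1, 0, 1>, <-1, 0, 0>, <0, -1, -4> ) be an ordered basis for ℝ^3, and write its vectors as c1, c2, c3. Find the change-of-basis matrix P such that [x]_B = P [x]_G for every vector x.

Let M have columns uj and N have columns cj. Then for every x, N [x]_B = x = M [x]_G, so P = N^(-1) M.
Since det N = 1, N^(-1) has integer entries; multiplying gives P = [[0, 2, -2], [2, 2, 0], [1, -2, 0]].

[[0, 2, -2], [2, 2, 0], [1, -2, 0]]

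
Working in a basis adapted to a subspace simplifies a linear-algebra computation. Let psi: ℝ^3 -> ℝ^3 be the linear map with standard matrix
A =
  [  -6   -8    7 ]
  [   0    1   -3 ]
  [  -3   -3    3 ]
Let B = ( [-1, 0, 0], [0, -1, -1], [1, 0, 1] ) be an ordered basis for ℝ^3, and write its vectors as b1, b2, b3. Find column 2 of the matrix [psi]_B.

[-3, -2, -2]

Column 2 of [psi]_B is the B-coordinate vector of psi(b2).
In standard coordinates psi(b2) = A b2 = [1, 2, 0].
Converting to B: [1, 2, 0] = -3b1 - 2b2 - 2b3, so the coordinate vector is [-3, -2, -2].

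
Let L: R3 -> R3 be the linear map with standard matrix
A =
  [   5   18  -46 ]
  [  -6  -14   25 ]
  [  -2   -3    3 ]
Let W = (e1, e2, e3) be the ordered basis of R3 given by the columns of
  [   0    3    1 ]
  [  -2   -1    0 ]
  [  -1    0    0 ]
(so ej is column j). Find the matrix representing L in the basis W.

With P the matrix whose columns are e1, ..., e3, [L]_W = P^(-1) A P.
Column by column: L(e1) = A e1 = [10, 3, 3]; its W-coordinates [-3, 3, 1] give column 1.
Continuing for each basis vector yields [L]_W = [[-3, 3, 2], [3, -2, 2], [1, 3, -1]].

[[-3, 3, 2], [3, -2, 2], [1, 3, -1]]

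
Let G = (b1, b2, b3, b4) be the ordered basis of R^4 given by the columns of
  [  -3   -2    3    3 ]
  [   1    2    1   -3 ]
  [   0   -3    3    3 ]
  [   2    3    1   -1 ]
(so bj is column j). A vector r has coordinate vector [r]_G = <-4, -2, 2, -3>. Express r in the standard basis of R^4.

<13, 3, 3, -9>

r = M [r]_G, where M has columns b1, ..., b4.
Carrying out the matrix-vector product, r = <13, 3, 3, -9>.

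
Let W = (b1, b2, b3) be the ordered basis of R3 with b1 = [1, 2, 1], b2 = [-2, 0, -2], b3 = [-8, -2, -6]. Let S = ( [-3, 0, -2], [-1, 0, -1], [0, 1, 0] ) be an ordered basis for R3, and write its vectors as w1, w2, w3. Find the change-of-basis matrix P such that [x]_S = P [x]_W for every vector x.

[[0, 0, 2], [-1, 2, 2], [2, 0, -2]]

Column j of P is [bj]_S, since P maps W-coordinates to S-coordinates.
Expressing b1 in S: b1 = 0·w1 - w2 + 2w3, so column 1 of P is [0, -1, 2].
Doing the same for each bj gives P = [[0, 0, 2], [-1, 2, 2], [2, 0, -2]].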